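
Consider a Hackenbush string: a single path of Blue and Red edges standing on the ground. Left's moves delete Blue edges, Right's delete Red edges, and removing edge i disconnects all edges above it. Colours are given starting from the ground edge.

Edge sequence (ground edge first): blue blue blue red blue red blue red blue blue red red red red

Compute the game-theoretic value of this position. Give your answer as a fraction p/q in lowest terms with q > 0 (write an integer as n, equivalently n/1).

edge 1 of 14 (blue): { 0 |  } = 1
edge 2 of 14 (blue): { 0; 1 |  } = 2
edge 3 of 14 (blue): { 0; 1; 2 |  } = 3
edge 4 of 14 (red): { 0; 1; 2 | 3 } = 5/2
edge 5 of 14 (blue): { 0; 1; 2; 5/2 | 3 } = 11/4
edge 6 of 14 (red): { 0; 1; 2; 5/2 | 11/4; 3 } = 21/8
edge 7 of 14 (blue): { 0; 1; 2; 5/2; 21/8 | 11/4; 3 } = 43/16
edge 8 of 14 (red): { 0; 1; 2; 5/2; 21/8 | 43/16; 11/4; 3 } = 85/32
edge 9 of 14 (blue): { 0; 1; 2; 5/2; 21/8; 85/32 | 43/16; 11/4; 3 } = 171/64
edge 10 of 14 (blue): { 0; 1; 2; 5/2; 21/8; 85/32; 171/64 | 43/16; 11/4; 3 } = 343/128
edge 11 of 14 (red): { 0; 1; 2; 5/2; 21/8; 85/32; 171/64 | 343/128; 43/16; 11/4; 3 } = 685/256
edge 12 of 14 (red): { 0; 1; 2; 5/2; 21/8; 85/32; 171/64 | 685/256; 343/128; 43/16; 11/4; 3 } = 1369/512
edge 13 of 14 (red): { 0; 1; 2; 5/2; 21/8; 85/32; 171/64 | 1369/512; 685/256; 343/128; 43/16; 11/4; 3 } = 2737/1024
edge 14 of 14 (red): { 0; 1; 2; 5/2; 21/8; 85/32; 171/64 | 2737/1024; 1369/512; 685/256; 343/128; 43/16; 11/4; 3 } = 5473/2048

5473/2048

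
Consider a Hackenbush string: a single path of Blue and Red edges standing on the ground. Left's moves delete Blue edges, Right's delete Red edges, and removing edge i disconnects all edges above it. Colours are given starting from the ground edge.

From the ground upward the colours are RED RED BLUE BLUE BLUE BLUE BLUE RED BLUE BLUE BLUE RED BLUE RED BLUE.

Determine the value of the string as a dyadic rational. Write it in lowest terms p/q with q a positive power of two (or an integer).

-8469/8192

G(R) = { — | 0 } -> -1
G(RR) = { — | -1, 0 } -> -2
G(RRB) = { -2 | -1, 0 } -> -3/2
G(RRBB) = { -2, -3/2 | -1, 0 } -> -5/4
G(RRBBB) = { -2, -3/2, -5/4 | -1, 0 } -> -9/8
G(RRBBBB) = { -2, -3/2, -5/4, -9/8 | -1, 0 } -> -17/16
G(RRBBBBB) = { -2, -3/2, -5/4, -9/8, -17/16 | -1, 0 } -> -33/32
G(RRBBBBBR) = { -2, -3/2, -5/4, -9/8, -17/16 | -33/32, -1, 0 } -> -67/64
G(RRBBBBBRB) = { -2, -3/2, -5/4, -9/8, -17/16, -67/64 | -33/32, -1, 0 } -> -133/128
G(RRBBBBBRBB) = { -2, -3/2, -5/4, -9/8, -17/16, -67/64, -133/128 | -33/32, -1, 0 } -> -265/256
G(RRBBBBBRBBB) = { -2, -3/2, -5/4, -9/8, -17/16, -67/64, -133/128, -265/256 | -33/32, -1, 0 } -> -529/512
G(RRBBBBBRBBBR) = { -2, -3/2, -5/4, -9/8, -17/16, -67/64, -133/128, -265/256 | -529/512, -33/32, -1, 0 } -> -1059/1024
G(RRBBBBBRBBBRB) = { -2, -3/2, -5/4, -9/8, -17/16, -67/64, -133/128, -265/256, -1059/1024 | -529/512, -33/32, -1, 0 } -> -2117/2048
G(RRBBBBBRBBBRBR) = { -2, -3/2, -5/4, -9/8, -17/16, -67/64, -133/128, -265/256, -1059/1024 | -2117/2048, -529/512, -33/32, -1, 0 } -> -4235/4096
G(RRBBBBBRBBBRBRB) = { -2, -3/2, -5/4, -9/8, -17/16, -67/64, -133/128, -265/256, -1059/1024, -4235/4096 | -2117/2048, -529/512, -33/32, -1, 0 } -> -8469/8192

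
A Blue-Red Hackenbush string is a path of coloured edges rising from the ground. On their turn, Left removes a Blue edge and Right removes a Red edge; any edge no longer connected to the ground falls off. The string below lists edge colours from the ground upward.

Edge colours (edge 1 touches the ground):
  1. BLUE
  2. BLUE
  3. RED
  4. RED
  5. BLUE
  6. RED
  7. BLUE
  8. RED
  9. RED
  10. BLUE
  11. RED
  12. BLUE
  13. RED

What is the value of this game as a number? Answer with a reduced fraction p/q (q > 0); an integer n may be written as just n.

edge 1 of 13 (BLUE): { 0 | (no moves) } → 1
edge 2 of 13 (BLUE): { 0, 1 | (no moves) } → 2
edge 3 of 13 (RED): { 0, 1 | 2 } → 3/2
edge 4 of 13 (RED): { 0, 1 | 3/2, 2 } → 5/4
edge 5 of 13 (BLUE): { 0, 1, 5/4 | 3/2, 2 } → 11/8
edge 6 of 13 (RED): { 0, 1, 5/4 | 11/8, 3/2, 2 } → 21/16
edge 7 of 13 (BLUE): { 0, 1, 5/4, 21/16 | 11/8, 3/2, 2 } → 43/32
edge 8 of 13 (RED): { 0, 1, 5/4, 21/16 | 43/32, 11/8, 3/2, 2 } → 85/64
edge 9 of 13 (RED): { 0, 1, 5/4, 21/16 | 85/64, 43/32, 11/8, 3/2, 2 } → 169/128
edge 10 of 13 (BLUE): { 0, 1, 5/4, 21/16, 169/128 | 85/64, 43/32, 11/8, 3/2, 2 } → 339/256
edge 11 of 13 (RED): { 0, 1, 5/4, 21/16, 169/128 | 339/256, 85/64, 43/32, 11/8, 3/2, 2 } → 677/512
edge 12 of 13 (BLUE): { 0, 1, 5/4, 21/16, 169/128, 677/512 | 339/256, 85/64, 43/32, 11/8, 3/2, 2 } → 1355/1024
edge 13 of 13 (RED): { 0, 1, 5/4, 21/16, 169/128, 677/512 | 1355/1024, 339/256, 85/64, 43/32, 11/8, 3/2, 2 } → 2709/2048

2709/2048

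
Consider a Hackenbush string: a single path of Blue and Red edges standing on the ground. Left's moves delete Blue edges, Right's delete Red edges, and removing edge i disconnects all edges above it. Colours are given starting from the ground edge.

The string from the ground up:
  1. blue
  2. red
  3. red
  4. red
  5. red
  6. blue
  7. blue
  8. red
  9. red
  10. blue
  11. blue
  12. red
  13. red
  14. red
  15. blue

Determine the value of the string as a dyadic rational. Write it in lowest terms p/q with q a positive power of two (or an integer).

1635/16384

b: Left { 0 }, Right { — } so simplest 1
br: Left { 0 }, Right { 1 } so simplest 1/2
brr: Left { 0 }, Right { 1/2, 1 } so simplest 1/4
brrr: Left { 0 }, Right { 1/4, 1/2, 1 } so simplest 1/8
brrrr: Left { 0 }, Right { 1/8, 1/4, 1/2, 1 } so simplest 1/16
brrrrb: Left { 0, 1/16 }, Right { 1/8, 1/4, 1/2, 1 } so simplest 3/32
brrrrbb: Left { 0, 1/16, 3/32 }, Right { 1/8, 1/4, 1/2, 1 } so simplest 7/64
brrrrbbr: Left { 0, 1/16, 3/32 }, Right { 7/64, 1/8, 1/4, 1/2, 1 } so simplest 13/128
brrrrbbrr: Left { 0, 1/16, 3/32 }, Right { 13/128, 7/64, 1/8, 1/4, 1/2, 1 } so simplest 25/256
brrrrbbrrb: Left { 0, 1/16, 3/32, 25/256 }, Right { 13/128, 7/64, 1/8, 1/4, 1/2, 1 } so simplest 51/512
brrrrbbrrbb: Left { 0, 1/16, 3/32, 25/256, 51/512 }, Right { 13/128, 7/64, 1/8, 1/4, 1/2, 1 } so simplest 103/1024
brrrrbbrrbbr: Left { 0, 1/16, 3/32, 25/256, 51/512 }, Right { 103/1024, 13/128, 7/64, 1/8, 1/4, 1/2, 1 } so simplest 205/2048
brrrrbbrrbbrr: Left { 0, 1/16, 3/32, 25/256, 51/512 }, Right { 205/2048, 103/1024, 13/128, 7/64, 1/8, 1/4, 1/2, 1 } so simplest 409/4096
brrrrbbrrbbrrr: Left { 0, 1/16, 3/32, 25/256, 51/512 }, Right { 409/4096, 205/2048, 103/1024, 13/128, 7/64, 1/8, 1/4, 1/2, 1 } so simplest 817/8192
brrrrbbrrbbrrrb: Left { 0, 1/16, 3/32, 25/256, 51/512, 817/8192 }, Right { 409/4096, 205/2048, 103/1024, 13/128, 7/64, 1/8, 1/4, 1/2, 1 } so simplest 1635/16384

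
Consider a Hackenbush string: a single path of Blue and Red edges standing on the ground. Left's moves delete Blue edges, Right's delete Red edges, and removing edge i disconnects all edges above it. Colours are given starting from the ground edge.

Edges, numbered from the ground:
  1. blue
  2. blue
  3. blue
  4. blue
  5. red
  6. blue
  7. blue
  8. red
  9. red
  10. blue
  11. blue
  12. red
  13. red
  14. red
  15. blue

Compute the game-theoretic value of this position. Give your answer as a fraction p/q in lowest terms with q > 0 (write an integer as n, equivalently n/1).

7779/2048

Prefix values for blue blue blue blue red blue blue red red blue blue red red red blue via {L|R} + simplicity:
G(b) = { 0 |  } = 1
G(bb) = { 0,1 |  } = 2
G(bbb) = { 0,1,2 |  } = 3
G(bbbb) = { 0,1,2,3 |  } = 4
G(bbbbr) = { 0,1,2,3 | 4 } = 7/2
G(bbbbrb) = { 0,1,2,3,7/2 | 4 } = 15/4
G(bbbbrbb) = { 0,1,2,3,7/2,15/4 | 4 } = 31/8
G(bbbbrbbr) = { 0,1,2,3,7/2,15/4 | 31/8,4 } = 61/16
G(bbbbrbbrr) = { 0,1,2,3,7/2,15/4 | 61/16,31/8,4 } = 121/32
G(bbbbrbbrrb) = { 0,1,2,3,7/2,15/4,121/32 | 61/16,31/8,4 } = 243/64
G(bbbbrbbrrbb) = { 0,1,2,3,7/2,15/4,121/32,243/64 | 61/16,31/8,4 } = 487/128
G(bbbbrbbrrbbr) = { 0,1,2,3,7/2,15/4,121/32,243/64 | 487/128,61/16,31/8,4 } = 973/256
G(bbbbrbbrrbbrr) = { 0,1,2,3,7/2,15/4,121/32,243/64 | 973/256,487/128,61/16,31/8,4 } = 1945/512
G(bbbbrbbrrbbrrr) = { 0,1,2,3,7/2,15/4,121/32,243/64 | 1945/512,973/256,487/128,61/16,31/8,4 } = 3889/1024
G(bbbbrbbrrbbrrrb) = { 0,1,2,3,7/2,15/4,121/32,243/64,3889/1024 | 1945/512,973/256,487/128,61/16,31/8,4 } = 7779/2048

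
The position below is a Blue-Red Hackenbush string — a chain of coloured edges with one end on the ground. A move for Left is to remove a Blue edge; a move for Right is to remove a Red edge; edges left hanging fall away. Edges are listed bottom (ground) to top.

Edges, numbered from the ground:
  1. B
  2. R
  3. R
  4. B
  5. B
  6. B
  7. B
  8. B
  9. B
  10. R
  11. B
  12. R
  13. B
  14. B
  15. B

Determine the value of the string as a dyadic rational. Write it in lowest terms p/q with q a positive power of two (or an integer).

8111/16384

Build v(s[:k]) for k = 1..15, string s = B R R B B B B B B R B R B B B.
step 1: add B to get B; options L={ 0 } R={ (no moves) } => 1
step 2: add R to get BR; options L={ 0 } R={ 1 } => 1/2
step 3: add R to get BRR; options L={ 0 } R={ 1/2 1 } => 1/4
step 4: add B to get BRRB; options L={ 0 1/4 } R={ 1/2 1 } => 3/8
step 5: add B to get BRRBB; options L={ 0 1/4 3/8 } R={ 1/2 1 } => 7/16
step 6: add B to get BRRBBB; options L={ 0 1/4 3/8 7/16 } R={ 1/2 1 } => 15/32
step 7: add B to get BRRBBBB; options L={ 0 1/4 3/8 7/16 15/32 } R={ 1/2 1 } => 31/64
step 8: add B to get BRRBBBBB; options L={ 0 1/4 3/8 7/16 15/32 31/64 } R={ 1/2 1 } => 63/128
step 9: add B to get BRRBBBBBB; options L={ 0 1/4 3/8 7/16 15/32 31/64 63/128 } R={ 1/2 1 } => 127/256
step 10: add R to get BRRBBBBBBR; options L={ 0 1/4 3/8 7/16 15/32 31/64 63/128 } R={ 127/256 1/2 1 } => 253/512
step 11: add B to get BRRBBBBBBRB; options L={ 0 1/4 3/8 7/16 15/32 31/64 63/128 253/512 } R={ 127/256 1/2 1 } => 507/1024
step 12: add R to get BRRBBBBBBRBR; options L={ 0 1/4 3/8 7/16 15/32 31/64 63/128 253/512 } R={ 507/1024 127/256 1/2 1 } => 1013/2048
step 13: add B to get BRRBBBBBBRBRB; options L={ 0 1/4 3/8 7/16 15/32 31/64 63/128 253/512 1013/2048 } R={ 507/1024 127/256 1/2 1 } => 2027/4096
step 14: add B to get BRRBBBBBBRBRBB; options L={ 0 1/4 3/8 7/16 15/32 31/64 63/128 253/512 1013/2048 2027/4096 } R={ 507/1024 127/256 1/2 1 } => 4055/8192
step 15: add B to get BRRBBBBBBRBRBBB; options L={ 0 1/4 3/8 7/16 15/32 31/64 63/128 253/512 1013/2048 2027/4096 4055/8192 } R={ 507/1024 127/256 1/2 1 } => 8111/16384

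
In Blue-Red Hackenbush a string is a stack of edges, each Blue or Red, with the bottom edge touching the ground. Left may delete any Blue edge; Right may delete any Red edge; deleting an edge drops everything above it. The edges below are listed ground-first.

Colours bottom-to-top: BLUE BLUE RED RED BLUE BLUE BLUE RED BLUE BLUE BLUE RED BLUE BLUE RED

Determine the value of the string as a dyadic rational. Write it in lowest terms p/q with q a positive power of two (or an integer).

12013/8192

edge 1 of 15 (BLUE): { 0 | · } → 1
edge 2 of 15 (BLUE): { 0 1 | · } → 2
edge 3 of 15 (RED): { 0 1 | 2 } → 3/2
edge 4 of 15 (RED): { 0 1 | 3/2 2 } → 5/4
edge 5 of 15 (BLUE): { 0 1 5/4 | 3/2 2 } → 11/8
edge 6 of 15 (BLUE): { 0 1 5/4 11/8 | 3/2 2 } → 23/16
edge 7 of 15 (BLUE): { 0 1 5/4 11/8 23/16 | 3/2 2 } → 47/32
edge 8 of 15 (RED): { 0 1 5/4 11/8 23/16 | 47/32 3/2 2 } → 93/64
edge 9 of 15 (BLUE): { 0 1 5/4 11/8 23/16 93/64 | 47/32 3/2 2 } → 187/128
edge 10 of 15 (BLUE): { 0 1 5/4 11/8 23/16 93/64 187/128 | 47/32 3/2 2 } → 375/256
edge 11 of 15 (BLUE): { 0 1 5/4 11/8 23/16 93/64 187/128 375/256 | 47/32 3/2 2 } → 751/512
edge 12 of 15 (RED): { 0 1 5/4 11/8 23/16 93/64 187/128 375/256 | 751/512 47/32 3/2 2 } → 1501/1024
edge 13 of 15 (BLUE): { 0 1 5/4 11/8 23/16 93/64 187/128 375/256 1501/1024 | 751/512 47/32 3/2 2 } → 3003/2048
edge 14 of 15 (BLUE): { 0 1 5/4 11/8 23/16 93/64 187/128 375/256 1501/1024 3003/2048 | 751/512 47/32 3/2 2 } → 6007/4096
edge 15 of 15 (RED): { 0 1 5/4 11/8 23/16 93/64 187/128 375/256 1501/1024 3003/2048 | 6007/4096 751/512 47/32 3/2 2 } → 12013/8192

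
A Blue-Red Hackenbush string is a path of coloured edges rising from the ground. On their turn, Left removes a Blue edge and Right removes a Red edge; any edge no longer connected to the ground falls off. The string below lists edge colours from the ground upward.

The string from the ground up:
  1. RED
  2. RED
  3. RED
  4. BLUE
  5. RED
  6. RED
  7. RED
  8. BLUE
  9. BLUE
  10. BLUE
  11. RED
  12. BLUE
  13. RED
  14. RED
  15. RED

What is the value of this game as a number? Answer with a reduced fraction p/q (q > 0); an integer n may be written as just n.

v_1 [R]  L=[—]  R=[0]  -> -1
v_2 [RR]  L=[—]  R=[-1,0]  -> -2
v_3 [RRR]  L=[—]  R=[-2,-1,0]  -> -3
v_4 [RRRB]  L=[-3]  R=[-2,-1,0]  -> -5/2
v_5 [RRRBR]  L=[-3]  R=[-5/2,-2,-1,0]  -> -11/4
v_6 [RRRBRR]  L=[-3]  R=[-11/4,-5/2,-2,-1,0]  -> -23/8
v_7 [RRRBRRR]  L=[-3]  R=[-23/8,-11/4,-5/2,-2,-1,0]  -> -47/16
v_8 [RRRBRRRB]  L=[-3,-47/16]  R=[-23/8,-11/4,-5/2,-2,-1,0]  -> -93/32
v_9 [RRRBRRRBB]  L=[-3,-47/16,-93/32]  R=[-23/8,-11/4,-5/2,-2,-1,0]  -> -185/64
v_10 [RRRBRRRBBB]  L=[-3,-47/16,-93/32,-185/64]  R=[-23/8,-11/4,-5/2,-2,-1,0]  -> -369/128
v_11 [RRRBRRRBBBR]  L=[-3,-47/16,-93/32,-185/64]  R=[-369/128,-23/8,-11/4,-5/2,-2,-1,0]  -> -739/256
v_12 [RRRBRRRBBBRB]  L=[-3,-47/16,-93/32,-185/64,-739/256]  R=[-369/128,-23/8,-11/4,-5/2,-2,-1,0]  -> -1477/512
v_13 [RRRBRRRBBBRBR]  L=[-3,-47/16,-93/32,-185/64,-739/256]  R=[-1477/512,-369/128,-23/8,-11/4,-5/2,-2,-1,0]  -> -2955/1024
v_14 [RRRBRRRBBBRBRR]  L=[-3,-47/16,-93/32,-185/64,-739/256]  R=[-2955/1024,-1477/512,-369/128,-23/8,-11/4,-5/2,-2,-1,0]  -> -5911/2048
v_15 [RRRBRRRBBBRBRRR]  L=[-3,-47/16,-93/32,-185/64,-739/256]  R=[-5911/2048,-2955/1024,-1477/512,-369/128,-23/8,-11/4,-5/2,-2,-1,0]  -> -11823/4096

-11823/4096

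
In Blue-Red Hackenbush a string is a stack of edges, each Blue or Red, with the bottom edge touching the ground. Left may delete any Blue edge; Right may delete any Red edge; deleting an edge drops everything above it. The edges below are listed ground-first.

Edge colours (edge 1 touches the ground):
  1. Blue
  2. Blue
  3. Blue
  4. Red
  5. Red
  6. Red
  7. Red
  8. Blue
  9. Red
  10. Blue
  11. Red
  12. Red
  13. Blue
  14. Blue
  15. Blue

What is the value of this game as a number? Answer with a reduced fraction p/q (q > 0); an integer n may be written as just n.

value(B) = { 0 | · } = 1
value(BB) = { 0 1 | · } = 2
value(BBB) = { 0 1 2 | · } = 3
value(BBBR) = { 0 1 2 | 3 } = 5/2
value(BBBRR) = { 0 1 2 | 5/2 3 } = 9/4
value(BBBRRR) = { 0 1 2 | 9/4 5/2 3 } = 17/8
value(BBBRRRR) = { 0 1 2 | 17/8 9/4 5/2 3 } = 33/16
value(BBBRRRRB) = { 0 1 2 33/16 | 17/8 9/4 5/2 3 } = 67/32
value(BBBRRRRBR) = { 0 1 2 33/16 | 67/32 17/8 9/4 5/2 3 } = 133/64
value(BBBRRRRBRB) = { 0 1 2 33/16 133/64 | 67/32 17/8 9/4 5/2 3 } = 267/128
value(BBBRRRRBRBR) = { 0 1 2 33/16 133/64 | 267/128 67/32 17/8 9/4 5/2 3 } = 533/256
value(BBBRRRRBRBRR) = { 0 1 2 33/16 133/64 | 533/256 267/128 67/32 17/8 9/4 5/2 3 } = 1065/512
value(BBBRRRRBRBRRB) = { 0 1 2 33/16 133/64 1065/512 | 533/256 267/128 67/32 17/8 9/4 5/2 3 } = 2131/1024
value(BBBRRRRBRBRRBB) = { 0 1 2 33/16 133/64 1065/512 2131/1024 | 533/256 267/128 67/32 17/8 9/4 5/2 3 } = 4263/2048
value(BBBRRRRBRBRRBBB) = { 0 1 2 33/16 133/64 1065/512 2131/1024 4263/2048 | 533/256 267/128 67/32 17/8 9/4 5/2 3 } = 8527/4096

8527/4096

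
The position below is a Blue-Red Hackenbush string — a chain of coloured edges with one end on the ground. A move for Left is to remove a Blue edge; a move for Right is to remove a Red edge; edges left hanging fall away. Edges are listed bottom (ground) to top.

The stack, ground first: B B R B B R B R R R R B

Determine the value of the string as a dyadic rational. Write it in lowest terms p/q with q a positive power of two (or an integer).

1859/1024

B: Left { 0 }, Right {  } ⇒ simplest 1
BB: Left { 0 1 }, Right {  } ⇒ simplest 2
BBR: Left { 0 1 }, Right { 2 } ⇒ simplest 3/2
BBRB: Left { 0 1 3/2 }, Right { 2 } ⇒ simplest 7/4
BBRBB: Left { 0 1 3/2 7/4 }, Right { 2 } ⇒ simplest 15/8
BBRBBR: Left { 0 1 3/2 7/4 }, Right { 15/8 2 } ⇒ simplest 29/16
BBRBBRB: Left { 0 1 3/2 7/4 29/16 }, Right { 15/8 2 } ⇒ simplest 59/32
BBRBBRBR: Left { 0 1 3/2 7/4 29/16 }, Right { 59/32 15/8 2 } ⇒ simplest 117/64
BBRBBRBRR: Left { 0 1 3/2 7/4 29/16 }, Right { 117/64 59/32 15/8 2 } ⇒ simplest 233/128
BBRBBRBRRR: Left { 0 1 3/2 7/4 29/16 }, Right { 233/128 117/64 59/32 15/8 2 } ⇒ simplest 465/256
BBRBBRBRRRR: Left { 0 1 3/2 7/4 29/16 }, Right { 465/256 233/128 117/64 59/32 15/8 2 } ⇒ simplest 929/512
BBRBBRBRRRRB: Left { 0 1 3/2 7/4 29/16 929/512 }, Right { 465/256 233/128 117/64 59/32 15/8 2 } ⇒ simplest 1859/1024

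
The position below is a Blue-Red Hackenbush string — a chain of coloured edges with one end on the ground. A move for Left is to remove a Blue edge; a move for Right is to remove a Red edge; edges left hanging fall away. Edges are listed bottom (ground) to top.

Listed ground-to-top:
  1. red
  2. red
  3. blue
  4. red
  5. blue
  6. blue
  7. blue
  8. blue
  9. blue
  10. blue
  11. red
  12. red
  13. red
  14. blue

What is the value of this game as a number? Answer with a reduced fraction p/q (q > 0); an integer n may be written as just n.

1 of 14 · r · max L −∞ · min R 0 → -1
2 of 14 · rr · max L −∞ · min R -1 → -2
3 of 14 · rrb · max L -2 · min R -1 → -3/2
4 of 14 · rrbr · max L -2 · min R -3/2 → -7/4
5 of 14 · rrbrb · max L -7/4 · min R -3/2 → -13/8
6 of 14 · rrbrbb · max L -13/8 · min R -3/2 → -25/16
7 of 14 · rrbrbbb · max L -25/16 · min R -3/2 → -49/32
8 of 14 · rrbrbbbb · max L -49/32 · min R -3/2 → -97/64
9 of 14 · rrbrbbbbb · max L -97/64 · min R -3/2 → -193/128
10 of 14 · rrbrbbbbbb · max L -193/128 · min R -3/2 → -385/256
11 of 14 · rrbrbbbbbbr · max L -193/128 · min R -385/256 → -771/512
12 of 14 · rrbrbbbbbbrr · max L -193/128 · min R -771/512 → -1543/1024
13 of 14 · rrbrbbbbbbrrr · max L -193/128 · min R -1543/1024 → -3087/2048
14 of 14 · rrbrbbbbbbrrrb · max L -3087/2048 · min R -1543/1024 → -6173/4096

-6173/4096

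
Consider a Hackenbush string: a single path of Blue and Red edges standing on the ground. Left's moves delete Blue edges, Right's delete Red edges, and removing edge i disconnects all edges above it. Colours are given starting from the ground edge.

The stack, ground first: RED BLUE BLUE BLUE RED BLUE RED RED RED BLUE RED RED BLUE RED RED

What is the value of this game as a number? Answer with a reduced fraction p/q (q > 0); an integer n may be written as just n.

Recurse on prefixes of the 15-edge string RED BLUE BLUE BLUE RED BLUE RED RED RED BLUE RED RED BLUE RED RED:
step 1: add RED to get R; options L={ none } R={ 0 } → -1
step 2: add BLUE to get RB; options L={ -1 } R={ 0 } → -1/2
step 3: add BLUE to get RBB; options L={ -1 -1/2 } R={ 0 } → -1/4
step 4: add BLUE to get RBBB; options L={ -1 -1/2 -1/4 } R={ 0 } → -1/8
step 5: add RED to get RBBBR; options L={ -1 -1/2 -1/4 } R={ -1/8 0 } → -3/16
step 6: add BLUE to get RBBBRB; options L={ -1 -1/2 -1/4 -3/16 } R={ -1/8 0 } → -5/32
step 7: add RED to get RBBBRBR; options L={ -1 -1/2 -1/4 -3/16 } R={ -5/32 -1/8 0 } → -11/64
step 8: add RED to get RBBBRBRR; options L={ -1 -1/2 -1/4 -3/16 } R={ -11/64 -5/32 -1/8 0 } → -23/128
step 9: add RED to get RBBBRBRRR; options L={ -1 -1/2 -1/4 -3/16 } R={ -23/128 -11/64 -5/32 -1/8 0 } → -47/256
step 10: add BLUE to get RBBBRBRRRB; options L={ -1 -1/2 -1/4 -3/16 -47/256 } R={ -23/128 -11/64 -5/32 -1/8 0 } → -93/512
step 11: add RED to get RBBBRBRRRBR; options L={ -1 -1/2 -1/4 -3/16 -47/256 } R={ -93/512 -23/128 -11/64 -5/32 -1/8 0 } → -187/1024
step 12: add RED to get RBBBRBRRRBRR; options L={ -1 -1/2 -1/4 -3/16 -47/256 } R={ -187/1024 -93/512 -23/128 -11/64 -5/32 -1/8 0 } → -375/2048
step 13: add BLUE to get RBBBRBRRRBRRB; options L={ -1 -1/2 -1/4 -3/16 -47/256 -375/2048 } R={ -187/1024 -93/512 -23/128 -11/64 -5/32 -1/8 0 } → -749/4096
step 14: add RED to get RBBBRBRRRBRRBR; options L={ -1 -1/2 -1/4 -3/16 -47/256 -375/2048 } R={ -749/4096 -187/1024 -93/512 -23/128 -11/64 -5/32 -1/8 0 } → -1499/8192
step 15: add RED to get RBBBRBRRRBRRBRR; options L={ -1 -1/2 -1/4 -3/16 -47/256 -375/2048 } R={ -1499/8192 -749/4096 -187/1024 -93/512 -23/128 -11/64 -5/32 -1/8 0 } → -2999/16384

-2999/16384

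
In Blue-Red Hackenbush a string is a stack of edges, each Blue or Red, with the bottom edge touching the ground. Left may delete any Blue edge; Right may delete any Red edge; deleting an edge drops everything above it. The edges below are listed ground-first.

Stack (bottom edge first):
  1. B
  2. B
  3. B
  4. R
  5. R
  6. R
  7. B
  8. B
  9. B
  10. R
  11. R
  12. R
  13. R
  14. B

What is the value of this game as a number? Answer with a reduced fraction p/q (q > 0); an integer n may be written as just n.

4547/2048

edge 1 of 14 (B): { 0 |  } => 1
edge 2 of 14 (B): { 0 1 |  } => 2
edge 3 of 14 (B): { 0 1 2 |  } => 3
edge 4 of 14 (R): { 0 1 2 | 3 } => 5/2
edge 5 of 14 (R): { 0 1 2 | 5/2 3 } => 9/4
edge 6 of 14 (R): { 0 1 2 | 9/4 5/2 3 } => 17/8
edge 7 of 14 (B): { 0 1 2 17/8 | 9/4 5/2 3 } => 35/16
edge 8 of 14 (B): { 0 1 2 17/8 35/16 | 9/4 5/2 3 } => 71/32
edge 9 of 14 (B): { 0 1 2 17/8 35/16 71/32 | 9/4 5/2 3 } => 143/64
edge 10 of 14 (R): { 0 1 2 17/8 35/16 71/32 | 143/64 9/4 5/2 3 } => 285/128
edge 11 of 14 (R): { 0 1 2 17/8 35/16 71/32 | 285/128 143/64 9/4 5/2 3 } => 569/256
edge 12 of 14 (R): { 0 1 2 17/8 35/16 71/32 | 569/256 285/128 143/64 9/4 5/2 3 } => 1137/512
edge 13 of 14 (R): { 0 1 2 17/8 35/16 71/32 | 1137/512 569/256 285/128 143/64 9/4 5/2 3 } => 2273/1024
edge 14 of 14 (B): { 0 1 2 17/8 35/16 71/32 2273/1024 | 1137/512 569/256 285/128 143/64 9/4 5/2 3 } => 4547/2048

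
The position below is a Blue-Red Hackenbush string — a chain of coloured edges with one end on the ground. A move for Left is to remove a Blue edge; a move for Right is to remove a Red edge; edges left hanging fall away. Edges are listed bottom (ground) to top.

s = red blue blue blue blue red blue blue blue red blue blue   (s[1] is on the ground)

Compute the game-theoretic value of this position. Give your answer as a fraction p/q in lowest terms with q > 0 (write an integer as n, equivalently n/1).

Prefix values for red blue blue blue blue red blue blue blue red blue blue via {L|R} + simplicity:
r: Left {  }, Right { 0 } → simplest -1
rb: Left { -1 }, Right { 0 } → simplest -1/2
rbb: Left { -1 -1/2 }, Right { 0 } → simplest -1/4
rbbb: Left { -1 -1/2 -1/4 }, Right { 0 } → simplest -1/8
rbbbb: Left { -1 -1/2 -1/4 -1/8 }, Right { 0 } → simplest -1/16
rbbbbr: Left { -1 -1/2 -1/4 -1/8 }, Right { -1/16 0 } → simplest -3/32
rbbbbrb: Left { -1 -1/2 -1/4 -1/8 -3/32 }, Right { -1/16 0 } → simplest -5/64
rbbbbrbb: Left { -1 -1/2 -1/4 -1/8 -3/32 -5/64 }, Right { -1/16 0 } → simplest -9/128
rbbbbrbbb: Left { -1 -1/2 -1/4 -1/8 -3/32 -5/64 -9/128 }, Right { -1/16 0 } → simplest -17/256
rbbbbrbbbr: Left { -1 -1/2 -1/4 -1/8 -3/32 -5/64 -9/128 }, Right { -17/256 -1/16 0 } → simplest -35/512
rbbbbrbbbrb: Left { -1 -1/2 -1/4 -1/8 -3/32 -5/64 -9/128 -35/512 }, Right { -17/256 -1/16 0 } → simplest -69/1024
rbbbbrbbbrbb: Left { -1 -1/2 -1/4 -1/8 -3/32 -5/64 -9/128 -35/512 -69/1024 }, Right { -17/256 -1/16 0 } → simplest -137/2048

-137/2048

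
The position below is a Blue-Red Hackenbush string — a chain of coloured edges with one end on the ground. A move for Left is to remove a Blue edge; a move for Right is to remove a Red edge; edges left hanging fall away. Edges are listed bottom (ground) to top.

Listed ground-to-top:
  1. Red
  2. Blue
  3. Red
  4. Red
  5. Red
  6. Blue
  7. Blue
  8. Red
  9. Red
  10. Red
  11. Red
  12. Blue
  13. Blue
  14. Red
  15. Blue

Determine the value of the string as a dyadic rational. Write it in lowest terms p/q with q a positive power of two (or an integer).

-14821/16384

Build G(s[:k]) for k = 1..15, string s = Red Blue Red Red Red Blue Blue Red Red Red Red Blue Blue Red Blue.
G(R) = { · | 0 } gives -1
G(RB) = { -1 | 0 } gives -1/2
G(RBR) = { -1 | -1/2; 0 } gives -3/4
G(RBRR) = { -1 | -3/4; -1/2; 0 } gives -7/8
G(RBRRR) = { -1 | -7/8; -3/4; -1/2; 0 } gives -15/16
G(RBRRRB) = { -1; -15/16 | -7/8; -3/4; -1/2; 0 } gives -29/32
G(RBRRRBB) = { -1; -15/16; -29/32 | -7/8; -3/4; -1/2; 0 } gives -57/64
G(RBRRRBBR) = { -1; -15/16; -29/32 | -57/64; -7/8; -3/4; -1/2; 0 } gives -115/128
G(RBRRRBBRR) = { -1; -15/16; -29/32 | -115/128; -57/64; -7/8; -3/4; -1/2; 0 } gives -231/256
G(RBRRRBBRRR) = { -1; -15/16; -29/32 | -231/256; -115/128; -57/64; -7/8; -3/4; -1/2; 0 } gives -463/512
G(RBRRRBBRRRR) = { -1; -15/16; -29/32 | -463/512; -231/256; -115/128; -57/64; -7/8; -3/4; -1/2; 0 } gives -927/1024
G(RBRRRBBRRRRB) = { -1; -15/16; -29/32; -927/1024 | -463/512; -231/256; -115/128; -57/64; -7/8; -3/4; -1/2; 0 } gives -1853/2048
G(RBRRRBBRRRRBB) = { -1; -15/16; -29/32; -927/1024; -1853/2048 | -463/512; -231/256; -115/128; -57/64; -7/8; -3/4; -1/2; 0 } gives -3705/4096
G(RBRRRBBRRRRBBR) = { -1; -15/16; -29/32; -927/1024; -1853/2048 | -3705/4096; -463/512; -231/256; -115/128; -57/64; -7/8; -3/4; -1/2; 0 } gives -7411/8192
G(RBRRRBBRRRRBBRB) = { -1; -15/16; -29/32; -927/1024; -1853/2048; -7411/8192 | -3705/4096; -463/512; -231/256; -115/128; -57/64; -7/8; -3/4; -1/2; 0 } gives -14821/16384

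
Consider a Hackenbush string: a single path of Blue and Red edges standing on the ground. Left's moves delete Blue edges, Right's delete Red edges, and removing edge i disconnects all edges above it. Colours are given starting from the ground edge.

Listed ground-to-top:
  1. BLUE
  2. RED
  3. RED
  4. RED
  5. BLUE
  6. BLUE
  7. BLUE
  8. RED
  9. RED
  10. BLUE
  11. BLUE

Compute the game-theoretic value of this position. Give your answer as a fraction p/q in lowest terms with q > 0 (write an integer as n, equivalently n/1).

Build g(s[:k]) for k = 1..11, string s = BLUE RED RED RED BLUE BLUE BLUE RED RED BLUE BLUE.
g_1 [B]  L=[0]  R=[(no moves)]  → 1
g_2 [BR]  L=[0]  R=[1]  → 1/2
g_3 [BRR]  L=[0]  R=[1/2 1]  → 1/4
g_4 [BRRR]  L=[0]  R=[1/4 1/2 1]  → 1/8
g_5 [BRRRB]  L=[0 1/8]  R=[1/4 1/2 1]  → 3/16
g_6 [BRRRBB]  L=[0 1/8 3/16]  R=[1/4 1/2 1]  → 7/32
g_7 [BRRRBBB]  L=[0 1/8 3/16 7/32]  R=[1/4 1/2 1]  → 15/64
g_8 [BRRRBBBR]  L=[0 1/8 3/16 7/32]  R=[15/64 1/4 1/2 1]  → 29/128
g_9 [BRRRBBBRR]  L=[0 1/8 3/16 7/32]  R=[29/128 15/64 1/4 1/2 1]  → 57/256
g_10 [BRRRBBBRRB]  L=[0 1/8 3/16 7/32 57/256]  R=[29/128 15/64 1/4 1/2 1]  → 115/512
g_11 [BRRRBBBRRBB]  L=[0 1/8 3/16 7/32 57/256 115/512]  R=[29/128 15/64 1/4 1/2 1]  → 231/1024

231/1024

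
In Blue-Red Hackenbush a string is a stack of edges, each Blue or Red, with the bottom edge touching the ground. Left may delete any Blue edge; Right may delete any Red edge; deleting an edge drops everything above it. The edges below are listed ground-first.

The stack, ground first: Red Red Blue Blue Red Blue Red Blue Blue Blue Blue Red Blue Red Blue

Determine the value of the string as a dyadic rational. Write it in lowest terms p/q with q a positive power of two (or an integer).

Recurse on prefixes of the 15-edge string Red Red Blue Blue Red Blue Red Blue Blue Blue Blue Red Blue Red Blue:
R: Left { none }, Right { 0 } = simplest -1
RR: Left { none }, Right { -1 0 } = simplest -2
RRB: Left { -2 }, Right { -1 0 } = simplest -3/2
RRBB: Left { -2 -3/2 }, Right { -1 0 } = simplest -5/4
RRBBR: Left { -2 -3/2 }, Right { -5/4 -1 0 } = simplest -11/8
RRBBRB: Left { -2 -3/2 -11/8 }, Right { -5/4 -1 0 } = simplest -21/16
RRBBRBR: Left { -2 -3/2 -11/8 }, Right { -21/16 -5/4 -1 0 } = simplest -43/32
RRBBRBRB: Left { -2 -3/2 -11/8 -43/32 }, Right { -21/16 -5/4 -1 0 } = simplest -85/64
RRBBRBRBB: Left { -2 -3/2 -11/8 -43/32 -85/64 }, Right { -21/16 -5/4 -1 0 } = simplest -169/128
RRBBRBRBBB: Left { -2 -3/2 -11/8 -43/32 -85/64 -169/128 }, Right { -21/16 -5/4 -1 0 } = simplest -337/256
RRBBRBRBBBB: Left { -2 -3/2 -11/8 -43/32 -85/64 -169/128 -337/256 }, Right { -21/16 -5/4 -1 0 } = simplest -673/512
RRBBRBRBBBBR: Left { -2 -3/2 -11/8 -43/32 -85/64 -169/128 -337/256 }, Right { -673/512 -21/16 -5/4 -1 0 } = simplest -1347/1024
RRBBRBRBBBBRB: Left { -2 -3/2 -11/8 -43/32 -85/64 -169/128 -337/256 -1347/1024 }, Right { -673/512 -21/16 -5/4 -1 0 } = simplest -2693/2048
RRBBRBRBBBBRBR: Left { -2 -3/2 -11/8 -43/32 -85/64 -169/128 -337/256 -1347/1024 }, Right { -2693/2048 -673/512 -21/16 -5/4 -1 0 } = simplest -5387/4096
RRBBRBRBBBBRBRB: Left { -2 -3/2 -11/8 -43/32 -85/64 -169/128 -337/256 -1347/1024 -5387/4096 }, Right { -2693/2048 -673/512 -21/16 -5/4 -1 0 } = simplest -10773/8192

-10773/8192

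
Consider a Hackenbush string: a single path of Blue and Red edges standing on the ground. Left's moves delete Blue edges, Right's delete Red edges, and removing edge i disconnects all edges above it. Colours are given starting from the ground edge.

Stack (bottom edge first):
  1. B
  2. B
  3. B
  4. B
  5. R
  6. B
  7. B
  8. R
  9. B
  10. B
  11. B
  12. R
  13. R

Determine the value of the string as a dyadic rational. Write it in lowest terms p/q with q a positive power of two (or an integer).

1977/512

Prefix values for B B B B R B B R B B B R R via {L|R} + simplicity:
edge 1 of 13 (B): { 0 | (no moves) } = 1
edge 2 of 13 (B): { 0 1 | (no moves) } = 2
edge 3 of 13 (B): { 0 1 2 | (no moves) } = 3
edge 4 of 13 (B): { 0 1 2 3 | (no moves) } = 4
edge 5 of 13 (R): { 0 1 2 3 | 4 } = 7/2
edge 6 of 13 (B): { 0 1 2 3 7/2 | 4 } = 15/4
edge 7 of 13 (B): { 0 1 2 3 7/2 15/4 | 4 } = 31/8
edge 8 of 13 (R): { 0 1 2 3 7/2 15/4 | 31/8 4 } = 61/16
edge 9 of 13 (B): { 0 1 2 3 7/2 15/4 61/16 | 31/8 4 } = 123/32
edge 10 of 13 (B): { 0 1 2 3 7/2 15/4 61/16 123/32 | 31/8 4 } = 247/64
edge 11 of 13 (B): { 0 1 2 3 7/2 15/4 61/16 123/32 247/64 | 31/8 4 } = 495/128
edge 12 of 13 (R): { 0 1 2 3 7/2 15/4 61/16 123/32 247/64 | 495/128 31/8 4 } = 989/256
edge 13 of 13 (R): { 0 1 2 3 7/2 15/4 61/16 123/32 247/64 | 989/256 495/128 31/8 4 } = 1977/512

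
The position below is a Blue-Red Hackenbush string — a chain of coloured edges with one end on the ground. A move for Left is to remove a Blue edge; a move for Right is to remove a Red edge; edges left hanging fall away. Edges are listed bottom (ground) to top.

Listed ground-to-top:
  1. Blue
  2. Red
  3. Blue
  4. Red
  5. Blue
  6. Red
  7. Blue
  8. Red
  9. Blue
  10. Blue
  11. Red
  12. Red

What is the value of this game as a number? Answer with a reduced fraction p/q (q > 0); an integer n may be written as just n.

1369/2048

Prefix values for Blue Red Blue Red Blue Red Blue Red Blue Blue Red Red via {L|R} + simplicity:
1 of 12 · B · max L 0 · min R +∞ ⇒ 1
2 of 12 · BR · max L 0 · min R 1 ⇒ 1/2
3 of 12 · BRB · max L 1/2 · min R 1 ⇒ 3/4
4 of 12 · BRBR · max L 1/2 · min R 3/4 ⇒ 5/8
5 of 12 · BRBRB · max L 5/8 · min R 3/4 ⇒ 11/16
6 of 12 · BRBRBR · max L 5/8 · min R 11/16 ⇒ 21/32
7 of 12 · BRBRBRB · max L 21/32 · min R 11/16 ⇒ 43/64
8 of 12 · BRBRBRBR · max L 21/32 · min R 43/64 ⇒ 85/128
9 of 12 · BRBRBRBRB · max L 85/128 · min R 43/64 ⇒ 171/256
10 of 12 · BRBRBRBRBB · max L 171/256 · min R 43/64 ⇒ 343/512
11 of 12 · BRBRBRBRBBR · max L 171/256 · min R 343/512 ⇒ 685/1024
12 of 12 · BRBRBRBRBBRR · max L 171/256 · min R 685/1024 ⇒ 1369/2048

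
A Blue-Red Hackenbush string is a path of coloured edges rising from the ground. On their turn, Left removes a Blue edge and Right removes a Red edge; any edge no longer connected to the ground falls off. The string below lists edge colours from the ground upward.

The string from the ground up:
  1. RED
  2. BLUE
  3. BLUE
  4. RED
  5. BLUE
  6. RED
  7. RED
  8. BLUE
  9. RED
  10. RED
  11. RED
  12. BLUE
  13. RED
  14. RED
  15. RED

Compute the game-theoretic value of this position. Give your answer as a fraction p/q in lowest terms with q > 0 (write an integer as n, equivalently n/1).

val(R) = { — | 0 } — -1
val(RB) = { -1 | 0 } — -1/2
val(RBB) = { -1,-1/2 | 0 } — -1/4
val(RBBR) = { -1,-1/2 | -1/4,0 } — -3/8
val(RBBRB) = { -1,-1/2,-3/8 | -1/4,0 } — -5/16
val(RBBRBR) = { -1,-1/2,-3/8 | -5/16,-1/4,0 } — -11/32
val(RBBRBRR) = { -1,-1/2,-3/8 | -11/32,-5/16,-1/4,0 } — -23/64
val(RBBRBRRB) = { -1,-1/2,-3/8,-23/64 | -11/32,-5/16,-1/4,0 } — -45/128
val(RBBRBRRBR) = { -1,-1/2,-3/8,-23/64 | -45/128,-11/32,-5/16,-1/4,0 } — -91/256
val(RBBRBRRBRR) = { -1,-1/2,-3/8,-23/64 | -91/256,-45/128,-11/32,-5/16,-1/4,0 } — -183/512
val(RBBRBRRBRRR) = { -1,-1/2,-3/8,-23/64 | -183/512,-91/256,-45/128,-11/32,-5/16,-1/4,0 } — -367/1024
val(RBBRBRRBRRRB) = { -1,-1/2,-3/8,-23/64,-367/1024 | -183/512,-91/256,-45/128,-11/32,-5/16,-1/4,0 } — -733/2048
val(RBBRBRRBRRRBR) = { -1,-1/2,-3/8,-23/64,-367/1024 | -733/2048,-183/512,-91/256,-45/128,-11/32,-5/16,-1/4,0 } — -1467/4096
val(RBBRBRRBRRRBRR) = { -1,-1/2,-3/8,-23/64,-367/1024 | -1467/4096,-733/2048,-183/512,-91/256,-45/128,-11/32,-5/16,-1/4,0 } — -2935/8192
val(RBBRBRRBRRRBRRR) = { -1,-1/2,-3/8,-23/64,-367/1024 | -2935/8192,-1467/4096,-733/2048,-183/512,-91/256,-45/128,-11/32,-5/16,-1/4,0 } — -5871/16384

-5871/16384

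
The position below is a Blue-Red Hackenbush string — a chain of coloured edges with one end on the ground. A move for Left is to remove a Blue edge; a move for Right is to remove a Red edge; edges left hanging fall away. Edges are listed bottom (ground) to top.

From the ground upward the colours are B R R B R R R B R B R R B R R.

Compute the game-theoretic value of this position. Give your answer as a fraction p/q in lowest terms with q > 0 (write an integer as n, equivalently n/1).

4425/16384

B: Left { 0 }, Right {  } so simplest 1
BR: Left { 0 }, Right { 1 } so simplest 1/2
BRR: Left { 0 }, Right { 1/2; 1 } so simplest 1/4
BRRB: Left { 0; 1/4 }, Right { 1/2; 1 } so simplest 3/8
BRRBR: Left { 0; 1/4 }, Right { 3/8; 1/2; 1 } so simplest 5/16
BRRBRR: Left { 0; 1/4 }, Right { 5/16; 3/8; 1/2; 1 } so simplest 9/32
BRRBRRR: Left { 0; 1/4 }, Right { 9/32; 5/16; 3/8; 1/2; 1 } so simplest 17/64
BRRBRRRB: Left { 0; 1/4; 17/64 }, Right { 9/32; 5/16; 3/8; 1/2; 1 } so simplest 35/128
BRRBRRRBR: Left { 0; 1/4; 17/64 }, Right { 35/128; 9/32; 5/16; 3/8; 1/2; 1 } so simplest 69/256
BRRBRRRBRB: Left { 0; 1/4; 17/64; 69/256 }, Right { 35/128; 9/32; 5/16; 3/8; 1/2; 1 } so simplest 139/512
BRRBRRRBRBR: Left { 0; 1/4; 17/64; 69/256 }, Right { 139/512; 35/128; 9/32; 5/16; 3/8; 1/2; 1 } so simplest 277/1024
BRRBRRRBRBRR: Left { 0; 1/4; 17/64; 69/256 }, Right { 277/1024; 139/512; 35/128; 9/32; 5/16; 3/8; 1/2; 1 } so simplest 553/2048
BRRBRRRBRBRRB: Left { 0; 1/4; 17/64; 69/256; 553/2048 }, Right { 277/1024; 139/512; 35/128; 9/32; 5/16; 3/8; 1/2; 1 } so simplest 1107/4096
BRRBRRRBRBRRBR: Left { 0; 1/4; 17/64; 69/256; 553/2048 }, Right { 1107/4096; 277/1024; 139/512; 35/128; 9/32; 5/16; 3/8; 1/2; 1 } so simplest 2213/8192
BRRBRRRBRBRRBRR: Left { 0; 1/4; 17/64; 69/256; 553/2048 }, Right { 2213/8192; 1107/4096; 277/1024; 139/512; 35/128; 9/32; 5/16; 3/8; 1/2; 1 } so simplest 4425/16384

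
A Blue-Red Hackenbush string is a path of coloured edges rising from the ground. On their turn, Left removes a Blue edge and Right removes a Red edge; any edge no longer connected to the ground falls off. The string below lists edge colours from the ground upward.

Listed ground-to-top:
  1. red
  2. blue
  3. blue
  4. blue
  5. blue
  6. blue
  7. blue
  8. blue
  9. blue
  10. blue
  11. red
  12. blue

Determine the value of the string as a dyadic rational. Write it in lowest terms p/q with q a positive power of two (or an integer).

-5/2048

r: Left { ∅ }, Right { 0 } ⇒ simplest -1
rb: Left { -1 }, Right { 0 } ⇒ simplest -1/2
rbb: Left { -1; -1/2 }, Right { 0 } ⇒ simplest -1/4
rbbb: Left { -1; -1/2; -1/4 }, Right { 0 } ⇒ simplest -1/8
rbbbb: Left { -1; -1/2; -1/4; -1/8 }, Right { 0 } ⇒ simplest -1/16
rbbbbb: Left { -1; -1/2; -1/4; -1/8; -1/16 }, Right { 0 } ⇒ simplest -1/32
rbbbbbb: Left { -1; -1/2; -1/4; -1/8; -1/16; -1/32 }, Right { 0 } ⇒ simplest -1/64
rbbbbbbb: Left { -1; -1/2; -1/4; -1/8; -1/16; -1/32; -1/64 }, Right { 0 } ⇒ simplest -1/128
rbbbbbbbb: Left { -1; -1/2; -1/4; -1/8; -1/16; -1/32; -1/64; -1/128 }, Right { 0 } ⇒ simplest -1/256
rbbbbbbbbb: Left { -1; -1/2; -1/4; -1/8; -1/16; -1/32; -1/64; -1/128; -1/256 }, Right { 0 } ⇒ simplest -1/512
rbbbbbbbbbr: Left { -1; -1/2; -1/4; -1/8; -1/16; -1/32; -1/64; -1/128; -1/256 }, Right { -1/512; 0 } ⇒ simplest -3/1024
rbbbbbbbbbrb: Left { -1; -1/2; -1/4; -1/8; -1/16; -1/32; -1/64; -1/128; -1/256; -3/1024 }, Right { -1/512; 0 } ⇒ simplest -5/2048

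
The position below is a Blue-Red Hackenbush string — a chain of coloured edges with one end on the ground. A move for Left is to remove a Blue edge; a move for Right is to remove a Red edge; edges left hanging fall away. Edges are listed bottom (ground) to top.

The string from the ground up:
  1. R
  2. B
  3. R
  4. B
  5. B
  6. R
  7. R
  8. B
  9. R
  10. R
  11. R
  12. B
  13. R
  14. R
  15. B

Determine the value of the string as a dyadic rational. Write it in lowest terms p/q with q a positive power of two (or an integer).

Prefix values for R B R B B R R B R R R B R R B via {L|R} + simplicity:
value(R) = { · | 0 } => -1
value(RB) = { -1 | 0 } => -1/2
value(RBR) = { -1 | -1/2, 0 } => -3/4
value(RBRB) = { -1, -3/4 | -1/2, 0 } => -5/8
value(RBRBB) = { -1, -3/4, -5/8 | -1/2, 0 } => -9/16
value(RBRBBR) = { -1, -3/4, -5/8 | -9/16, -1/2, 0 } => -19/32
value(RBRBBRR) = { -1, -3/4, -5/8 | -19/32, -9/16, -1/2, 0 } => -39/64
value(RBRBBRRB) = { -1, -3/4, -5/8, -39/64 | -19/32, -9/16, -1/2, 0 } => -77/128
value(RBRBBRRBR) = { -1, -3/4, -5/8, -39/64 | -77/128, -19/32, -9/16, -1/2, 0 } => -155/256
value(RBRBBRRBRR) = { -1, -3/4, -5/8, -39/64 | -155/256, -77/128, -19/32, -9/16, -1/2, 0 } => -311/512
value(RBRBBRRBRRR) = { -1, -3/4, -5/8, -39/64 | -311/512, -155/256, -77/128, -19/32, -9/16, -1/2, 0 } => -623/1024
value(RBRBBRRBRRRB) = { -1, -3/4, -5/8, -39/64, -623/1024 | -311/512, -155/256, -77/128, -19/32, -9/16, -1/2, 0 } => -1245/2048
value(RBRBBRRBRRRBR) = { -1, -3/4, -5/8, -39/64, -623/1024 | -1245/2048, -311/512, -155/256, -77/128, -19/32, -9/16, -1/2, 0 } => -2491/4096
value(RBRBBRRBRRRBRR) = { -1, -3/4, -5/8, -39/64, -623/1024 | -2491/4096, -1245/2048, -311/512, -155/256, -77/128, -19/32, -9/16, -1/2, 0 } => -4983/8192
value(RBRBBRRBRRRBRRB) = { -1, -3/4, -5/8, -39/64, -623/1024, -4983/8192 | -2491/4096, -1245/2048, -311/512, -155/256, -77/128, -19/32, -9/16, -1/2, 0 } => -9965/16384

-9965/16384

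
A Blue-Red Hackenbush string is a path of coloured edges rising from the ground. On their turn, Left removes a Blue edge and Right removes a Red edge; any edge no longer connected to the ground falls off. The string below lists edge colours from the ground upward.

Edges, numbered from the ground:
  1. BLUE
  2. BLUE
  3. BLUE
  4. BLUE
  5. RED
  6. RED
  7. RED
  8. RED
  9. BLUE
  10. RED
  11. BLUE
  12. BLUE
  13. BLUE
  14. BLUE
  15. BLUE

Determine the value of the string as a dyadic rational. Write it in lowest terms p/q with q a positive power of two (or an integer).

Prefix values for BLUE BLUE BLUE BLUE RED RED RED RED BLUE RED BLUE BLUE BLUE BLUE BLUE via {L|R} + simplicity:
g(B) = { 0 | — } = 1
g(BB) = { 0 1 | — } = 2
g(BBB) = { 0 1 2 | — } = 3
g(BBBB) = { 0 1 2 3 | — } = 4
g(BBBBR) = { 0 1 2 3 | 4 } = 7/2
g(BBBBRR) = { 0 1 2 3 | 7/2 4 } = 13/4
g(BBBBRRR) = { 0 1 2 3 | 13/4 7/2 4 } = 25/8
g(BBBBRRRR) = { 0 1 2 3 | 25/8 13/4 7/2 4 } = 49/16
g(BBBBRRRRB) = { 0 1 2 3 49/16 | 25/8 13/4 7/2 4 } = 99/32
g(BBBBRRRRBR) = { 0 1 2 3 49/16 | 99/32 25/8 13/4 7/2 4 } = 197/64
g(BBBBRRRRBRB) = { 0 1 2 3 49/16 197/64 | 99/32 25/8 13/4 7/2 4 } = 395/128
g(BBBBRRRRBRBB) = { 0 1 2 3 49/16 197/64 395/128 | 99/32 25/8 13/4 7/2 4 } = 791/256
g(BBBBRRRRBRBBB) = { 0 1 2 3 49/16 197/64 395/128 791/256 | 99/32 25/8 13/4 7/2 4 } = 1583/512
g(BBBBRRRRBRBBBB) = { 0 1 2 3 49/16 197/64 395/128 791/256 1583/512 | 99/32 25/8 13/4 7/2 4 } = 3167/1024
g(BBBBRRRRBRBBBBB) = { 0 1 2 3 49/16 197/64 395/128 791/256 1583/512 3167/1024 | 99/32 25/8 13/4 7/2 4 } = 6335/2048

6335/2048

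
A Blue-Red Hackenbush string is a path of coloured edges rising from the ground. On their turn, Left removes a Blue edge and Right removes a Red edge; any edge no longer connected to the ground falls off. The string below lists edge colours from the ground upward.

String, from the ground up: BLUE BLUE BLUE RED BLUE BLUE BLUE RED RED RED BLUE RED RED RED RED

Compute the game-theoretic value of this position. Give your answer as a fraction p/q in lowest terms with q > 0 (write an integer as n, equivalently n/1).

Prefix values for BLUE BLUE BLUE RED BLUE BLUE BLUE RED RED RED BLUE RED RED RED RED via {L|R} + simplicity:
edge 1 of 15 (BLUE): { 0 | — } gives 1
edge 2 of 15 (BLUE): { 0, 1 | — } gives 2
edge 3 of 15 (BLUE): { 0, 1, 2 | — } gives 3
edge 4 of 15 (RED): { 0, 1, 2 | 3 } gives 5/2
edge 5 of 15 (BLUE): { 0, 1, 2, 5/2 | 3 } gives 11/4
edge 6 of 15 (BLUE): { 0, 1, 2, 5/2, 11/4 | 3 } gives 23/8
edge 7 of 15 (BLUE): { 0, 1, 2, 5/2, 11/4, 23/8 | 3 } gives 47/16
edge 8 of 15 (RED): { 0, 1, 2, 5/2, 11/4, 23/8 | 47/16, 3 } gives 93/32
edge 9 of 15 (RED): { 0, 1, 2, 5/2, 11/4, 23/8 | 93/32, 47/16, 3 } gives 185/64
edge 10 of 15 (RED): { 0, 1, 2, 5/2, 11/4, 23/8 | 185/64, 93/32, 47/16, 3 } gives 369/128
edge 11 of 15 (BLUE): { 0, 1, 2, 5/2, 11/4, 23/8, 369/128 | 185/64, 93/32, 47/16, 3 } gives 739/256
edge 12 of 15 (RED): { 0, 1, 2, 5/2, 11/4, 23/8, 369/128 | 739/256, 185/64, 93/32, 47/16, 3 } gives 1477/512
edge 13 of 15 (RED): { 0, 1, 2, 5/2, 11/4, 23/8, 369/128 | 1477/512, 739/256, 185/64, 93/32, 47/16, 3 } gives 2953/1024
edge 14 of 15 (RED): { 0, 1, 2, 5/2, 11/4, 23/8, 369/128 | 2953/1024, 1477/512, 739/256, 185/64, 93/32, 47/16, 3 } gives 5905/2048
edge 15 of 15 (RED): { 0, 1, 2, 5/2, 11/4, 23/8, 369/128 | 5905/2048, 2953/1024, 1477/512, 739/256, 185/64, 93/32, 47/16, 3 } gives 11809/4096

11809/4096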